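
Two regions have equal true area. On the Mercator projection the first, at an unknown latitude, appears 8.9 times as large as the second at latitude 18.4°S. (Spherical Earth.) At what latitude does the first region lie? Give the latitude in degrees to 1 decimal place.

71.5°

On Mercator, (apparent₁)/(apparent₂) = sec²φ₁ / sec²φ₂ when true areas are equal.
cos²φ₂ / cos²φ₁ = 8.9  ⇒  cos φ₁ = cos 18.4° / √8.9 = 0.9489/2.983 = 0.3181.
φ₁ = arccos(0.3181) ≈ 71.5°.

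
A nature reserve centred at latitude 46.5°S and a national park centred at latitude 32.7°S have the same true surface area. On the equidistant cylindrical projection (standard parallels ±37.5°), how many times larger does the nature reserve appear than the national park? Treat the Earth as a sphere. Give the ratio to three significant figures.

In the equirectangular projection with standard parallel φ₀ = 37.5° (x = Rλ cos φ₀, y = Rφ), meridians are true-scale (h = 1) and the parallel scale is k = cos φ₀ / cos φ.
Areal scale at 46.5°: h·k = 1.000 × 1.153 = 1.153.
Areal scale at 32.7°: h·k = 1.000 × 0.9428 = 0.9428.
Ratio = 1.153/0.9428 ≈ 1.22.

1.22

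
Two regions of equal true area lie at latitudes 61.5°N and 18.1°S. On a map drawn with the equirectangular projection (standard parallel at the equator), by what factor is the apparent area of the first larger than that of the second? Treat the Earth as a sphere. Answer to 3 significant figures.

1.99

For the equirectangular projection with φ₀ = 0 (plate carrée), h = 1 along meridians and k = sec φ along parallels.
Areal scale at 61.5°: h·k = 1.000 × 2.096 = 2.096.
Areal scale at 18.1°: h·k = 1.000 × 1.052 = 1.052.
Ratio = 2.096/1.052 ≈ 1.99.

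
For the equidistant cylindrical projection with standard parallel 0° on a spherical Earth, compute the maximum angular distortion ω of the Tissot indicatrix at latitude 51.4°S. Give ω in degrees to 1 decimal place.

26.8°

For the equirectangular projection with φ₀ = 0 (plate carrée), h = 1 along meridians and k = sec φ along parallels.
At 51.4°: h = 1.000, k = 1.603; principal scales a = 1.603, b = 1.000.
sin(ω/2) = (a − b)/(a + b) = 0.6029/2.603 = 0.2316, so ω = 2 arcsin(0.2316) ≈ 26.8°.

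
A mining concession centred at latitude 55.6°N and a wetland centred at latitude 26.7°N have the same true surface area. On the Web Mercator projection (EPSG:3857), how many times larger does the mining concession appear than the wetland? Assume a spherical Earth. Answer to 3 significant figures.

On Mercator, area is exaggerated by sec²φ = 1/cos²φ.
At 55.6°: sec²(55.6°) = 1/0.5650² = 3.133.
At 26.7°: sec²(26.7°) = 1/0.8934² = 1.253.
Ratio = 3.133/1.253 = cos²(26.7°)/cos²(55.6°) ≈ 2.50.

2.50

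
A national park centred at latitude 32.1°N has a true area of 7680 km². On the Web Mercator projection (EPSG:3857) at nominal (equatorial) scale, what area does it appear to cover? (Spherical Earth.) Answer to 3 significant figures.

The Mercator projection is conformal; its linear scale factor is the same in every direction and equals sec φ = 1/cos φ.
Areal scale = k² = sec²φ = 1/cos²(32.1°) = 1/0.8471² = 1.394.
Apparent area = 7680 × 1.394 ≈ 10700 km².

10700 km²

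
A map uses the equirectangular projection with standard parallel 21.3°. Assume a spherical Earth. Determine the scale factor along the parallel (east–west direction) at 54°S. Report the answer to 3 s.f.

The equidistant cylindrical projection with φ₀ = 21.3° has h = 1 (meridians true) and k = cos φ₀ / cos φ along parallels.
k = cos 21.3° / cos 54° = 0.9317/0.5878 = 1.585.

1.59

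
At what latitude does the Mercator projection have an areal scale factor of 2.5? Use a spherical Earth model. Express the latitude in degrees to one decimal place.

50.8°

Mercator areal scale is sec²φ.
sec²φ = 2.5  ⇒  cos²φ = 0.4000  ⇒  cos φ = 0.6325.
φ = arccos(0.6325) ≈ 50.8°.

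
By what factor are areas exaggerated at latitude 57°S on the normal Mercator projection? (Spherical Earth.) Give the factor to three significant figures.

The Mercator projection is conformal; its linear scale factor is the same in every direction and equals sec φ = 1/cos φ.
Areal scale = k² = sec²φ = 1/cos²(57°) = 1/0.5446² = 3.371.

3.37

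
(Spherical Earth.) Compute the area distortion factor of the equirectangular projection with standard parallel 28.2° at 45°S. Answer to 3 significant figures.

1.25

With standard parallel φ₀ = 28.2°, the equirectangular projection gives x = Rλ cos φ₀, y = Rφ, so h = 1 and k = cos 28.2° / cos φ.
Areal scale = h·k = 1 × cos φ₀ / cos φ; at 45°, h = 1.000, k = 1.246, so h·k = 1.246.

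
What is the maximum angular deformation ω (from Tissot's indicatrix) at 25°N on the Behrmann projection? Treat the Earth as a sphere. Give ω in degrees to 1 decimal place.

5.2°

The Behrmann projection is cylindrical equal-area with φ₀ = 30°. For cylindrical equal-area with standard parallel φ₀, h = cos φ / cos φ₀ and k = cos φ₀ / cos φ, so h·k = 1.
At 25°: h = 1.047, k = 0.9556; principal scales a = 1.047, b = 0.9556.
sin(ω/2) = (a − b)/(a + b) = 0.09096/2.002 = 0.04543, so ω = 2 arcsin(0.04543) ≈ 5.2°.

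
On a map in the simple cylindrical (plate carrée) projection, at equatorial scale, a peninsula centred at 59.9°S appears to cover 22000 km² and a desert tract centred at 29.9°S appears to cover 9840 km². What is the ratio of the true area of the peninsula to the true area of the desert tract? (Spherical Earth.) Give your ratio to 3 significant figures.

Plate carrée has h = 1 and k = sec φ, giving areal scale sec φ; true area = (apparent area) · cos φ.
True area of peninsula: 22000 × cos(59.9°) = 22000 × 0.5015 = 11030 km².
True area of desert tract: 9840 × cos(29.9°) = 9840 × 0.8669 = 8530 km².
Ratio = 11030 / 8530 ≈ 1.29.

1.29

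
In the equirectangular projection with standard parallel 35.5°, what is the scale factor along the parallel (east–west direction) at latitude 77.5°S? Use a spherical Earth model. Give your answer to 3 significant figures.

3.76

The equidistant cylindrical projection with φ₀ = 35.5° has h = 1 (meridians true) and k = cos φ₀ / cos φ along parallels.
k = cos 35.5° / cos 77.5° = 0.8141/0.2164 = 3.761.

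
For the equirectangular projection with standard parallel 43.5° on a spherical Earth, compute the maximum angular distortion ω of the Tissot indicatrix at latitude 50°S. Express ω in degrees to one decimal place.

The equidistant cylindrical projection with φ₀ = 43.5° has h = 1 (meridians true) and k = cos φ₀ / cos φ along parallels.
At 50°: h = 1.000, k = 1.128; principal scales a = 1.128, b = 1.000.
sin(ω/2) = (a − b)/(a + b) = 0.1285/2.128 = 0.06036, so ω = 2 arcsin(0.06036) ≈ 6.9°.

6.9°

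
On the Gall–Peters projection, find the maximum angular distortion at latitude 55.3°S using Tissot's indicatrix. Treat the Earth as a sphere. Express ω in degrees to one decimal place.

24.7°

Gall–Peters is a cylindrical equal-area projection with standard parallels at ±45°. For cylindrical equal-area with standard parallel φ₀, h = cos φ / cos φ₀ and k = cos φ₀ / cos φ, so h·k = 1.
At 55.3°: h = 0.8051, k = 1.242; principal scales a = 1.242, b = 0.8051.
sin(ω/2) = (a − b)/(a + b) = 0.4370/2.047 = 0.2135, so ω = 2 arcsin(0.2135) ≈ 24.7°.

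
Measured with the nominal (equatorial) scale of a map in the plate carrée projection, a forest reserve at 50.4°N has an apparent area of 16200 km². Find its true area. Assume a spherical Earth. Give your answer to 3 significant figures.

10300 km²

Plate carrée maps x = Rλ, y = Rφ. The meridian scale is h = 1 and the parallel scale is k = 1/cos φ = sec φ.
Areal scale = h·k = 1 × sec φ; at 50.4°, h = 1.000, k = 1.569, so h·k = 1.569.
True area = apparent / (areal scale) = 16200 / 1.569 ≈ 10300 km².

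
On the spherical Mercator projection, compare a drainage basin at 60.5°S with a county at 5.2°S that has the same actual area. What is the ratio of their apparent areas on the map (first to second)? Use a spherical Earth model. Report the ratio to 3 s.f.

4.09

Mercator is conformal with k = sec φ, so areal scale = k² = sec²φ.
At 60.5°: sec²(60.5°) = 1/0.4924² = 4.124.
At 5.2°: sec²(5.2°) = 1/0.9959² = 1.008.
Ratio = 4.124/1.008 = cos²(5.2°)/cos²(60.5°) ≈ 4.09.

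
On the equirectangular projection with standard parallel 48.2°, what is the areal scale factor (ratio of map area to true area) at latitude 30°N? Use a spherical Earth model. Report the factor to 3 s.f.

With standard parallel φ₀ = 48.2°, the equirectangular projection gives x = Rλ cos φ₀, y = Rφ, so h = 1 and k = cos 48.2° / cos φ.
Areal scale = h·k = 1 × cos φ₀ / cos φ; at 30°, h = 1.000, k = 0.7696, so h·k = 0.7696.

0.770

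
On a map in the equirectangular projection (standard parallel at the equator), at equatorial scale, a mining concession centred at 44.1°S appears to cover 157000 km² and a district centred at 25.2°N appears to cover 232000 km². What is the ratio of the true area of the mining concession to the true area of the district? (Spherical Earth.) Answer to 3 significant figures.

0.537

Plate carrée has h = 1 and k = sec φ, giving areal scale sec φ; true area = (apparent area) · cos φ.
True area of mining concession: 157000 × cos(44.1°) = 157000 × 0.7181 = 112700 km².
True area of district: 232000 × cos(25.2°) = 232000 × 0.9048 = 209900 km².
Ratio = 112700 / 209900 ≈ 0.537.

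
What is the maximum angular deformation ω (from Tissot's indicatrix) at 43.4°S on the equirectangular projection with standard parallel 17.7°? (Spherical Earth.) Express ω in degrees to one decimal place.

With standard parallel φ₀ = 17.7°, the equirectangular projection gives x = Rλ cos φ₀, y = Rφ, so h = 1 and k = cos 17.7° / cos φ.
At 43.4°: h = 1.000, k = 1.311; principal scales a = 1.311, b = 1.000.
sin(ω/2) = (a − b)/(a + b) = 0.3112/2.311 = 0.1346, so ω = 2 arcsin(0.1346) ≈ 15.5°.

15.5°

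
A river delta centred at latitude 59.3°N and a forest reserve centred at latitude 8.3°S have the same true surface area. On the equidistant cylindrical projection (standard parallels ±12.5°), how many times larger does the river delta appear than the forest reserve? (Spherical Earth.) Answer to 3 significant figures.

1.94

With standard parallel φ₀ = 12.5°, the equirectangular projection gives x = Rλ cos φ₀, y = Rφ, so h = 1 and k = cos 12.5° / cos φ.
Areal scale at 59.3°: h·k = 1.000 × 1.912 = 1.912.
Areal scale at 8.3°: h·k = 1.000 × 0.9866 = 0.9866.
Ratio = 1.912/0.9866 ≈ 1.94.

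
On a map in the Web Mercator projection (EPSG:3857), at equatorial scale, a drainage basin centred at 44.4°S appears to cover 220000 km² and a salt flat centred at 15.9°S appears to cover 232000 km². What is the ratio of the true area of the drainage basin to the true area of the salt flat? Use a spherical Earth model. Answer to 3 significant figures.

Mercator's areal exaggeration is sec²φ; hence true area = (apparent area) · cos²φ.
True area of drainage basin: 220000 × cos²(44.4°) = 220000 × 0.5105 = 112300 km².
True area of salt flat: 232000 × cos²(15.9°) = 232000 × 0.9249 = 214600 km².
Ratio = 112300 / 214600 ≈ 0.523.

0.523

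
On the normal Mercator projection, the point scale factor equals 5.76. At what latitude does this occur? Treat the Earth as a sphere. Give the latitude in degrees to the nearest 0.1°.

Mercator scale is k = sec φ = 1/cos φ.
1/cos φ = 5.76  ⇒  cos φ = 0.1736  ⇒  φ = arccos(0.1736) ≈ 80.0°.

80.0°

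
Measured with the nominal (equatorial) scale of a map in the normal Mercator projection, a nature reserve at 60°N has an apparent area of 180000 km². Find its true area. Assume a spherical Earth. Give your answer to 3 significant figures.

45000 km²

The Mercator projection is conformal; its linear scale factor is the same in every direction and equals sec φ = 1/cos φ.
Areal scale = k² = sec²φ = 1/cos²(60°) = 1/0.5000² = 4.000.
True area = apparent / (areal scale) = 180000 / 4.000 ≈ 45000 km².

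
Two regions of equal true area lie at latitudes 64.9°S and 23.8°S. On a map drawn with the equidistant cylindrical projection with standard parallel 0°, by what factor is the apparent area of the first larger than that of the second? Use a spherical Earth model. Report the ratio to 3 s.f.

Plate carrée maps x = Rλ, y = Rφ. The meridian scale is h = 1 and the parallel scale is k = 1/cos φ = sec φ.
Areal scale at 64.9°: h·k = 1.000 × 2.357 = 2.357.
Areal scale at 23.8°: h·k = 1.000 × 1.093 = 1.093.
Ratio = 2.357/1.093 ≈ 2.16.

2.16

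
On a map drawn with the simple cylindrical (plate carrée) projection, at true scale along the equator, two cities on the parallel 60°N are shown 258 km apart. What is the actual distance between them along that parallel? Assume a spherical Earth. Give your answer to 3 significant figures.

129 km

For the equirectangular projection with φ₀ = 0 (plate carrée), h = 1 along meridians and k = sec φ along parallels.
Along the parallel at 60°, map distances are exaggerated by k = sec 60° = 2.000.
True distance = 258 / 2.000 = 258 × cos 60° ≈ 129 km.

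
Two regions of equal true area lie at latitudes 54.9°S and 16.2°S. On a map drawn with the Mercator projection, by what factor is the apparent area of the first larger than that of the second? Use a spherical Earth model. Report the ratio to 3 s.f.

2.79

On Mercator, area is exaggerated by sec²φ = 1/cos²φ.
At 54.9°: sec²(54.9°) = 1/0.5750² = 3.025.
At 16.2°: sec²(16.2°) = 1/0.9603² = 1.084.
Ratio = 3.025/1.084 = cos²(16.2°)/cos²(54.9°) ≈ 2.79.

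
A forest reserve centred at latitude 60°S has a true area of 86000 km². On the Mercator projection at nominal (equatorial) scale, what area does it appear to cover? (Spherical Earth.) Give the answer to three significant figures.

344000 km²

Mercator is conformal, so the point scale is isotropic: h = k = sec φ = 1/cos φ.
Areal scale = k² = sec²φ = 1/cos²(60°) = 1/0.5000² = 4.000.
Apparent area = 86000 × 4.000 ≈ 344000 km².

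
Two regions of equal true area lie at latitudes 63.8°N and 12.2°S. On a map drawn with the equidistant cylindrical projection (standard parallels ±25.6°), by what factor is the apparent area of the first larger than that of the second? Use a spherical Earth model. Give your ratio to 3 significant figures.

With standard parallel φ₀ = 25.6°, the equirectangular projection gives x = Rλ cos φ₀, y = Rφ, so h = 1 and k = cos 25.6° / cos φ.
Areal scale at 63.8°: h·k = 1.000 × 2.043 = 2.043.
Areal scale at 12.2°: h·k = 1.000 × 0.9227 = 0.9227.
Ratio = 2.043/0.9227 ≈ 2.21.

2.21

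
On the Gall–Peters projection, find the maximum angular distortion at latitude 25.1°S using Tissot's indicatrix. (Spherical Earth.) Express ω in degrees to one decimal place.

The Gall–Peters projection is cylindrical equal-area with φ₀ = 45°. For cylindrical equal-area with standard parallel φ₀, h = cos φ / cos φ₀ and k = cos φ₀ / cos φ, so h·k = 1.
At 25.1°: h = 1.281, k = 0.7808; principal scales a = 1.281, b = 0.7808.
sin(ω/2) = (a − b)/(a + b) = 0.4998/2.062 = 0.2425, so ω = 2 arcsin(0.2425) ≈ 28.1°.

28.1°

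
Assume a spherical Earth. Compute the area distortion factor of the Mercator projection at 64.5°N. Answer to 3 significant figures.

5.40

Mercator is conformal, so the point scale is isotropic: h = k = sec φ = 1/cos φ.
Areal scale = k² = sec²φ = 1/cos²(64.5°) = 1/0.4305² = 5.395.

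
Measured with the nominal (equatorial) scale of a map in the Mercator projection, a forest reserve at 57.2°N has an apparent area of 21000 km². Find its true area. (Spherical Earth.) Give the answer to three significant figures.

The Mercator projection is conformal; its linear scale factor is the same in every direction and equals sec φ = 1/cos φ.
Areal scale = k² = sec²φ = 1/cos²(57.2°) = 1/0.5417² = 3.408.
True area = apparent / (areal scale) = 21000 / 3.408 ≈ 6160 km².

6160 km²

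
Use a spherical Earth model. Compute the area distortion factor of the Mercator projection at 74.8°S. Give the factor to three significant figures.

Mercator is conformal, so the point scale is isotropic: h = k = sec φ = 1/cos φ.
Areal scale = k² = sec²φ = 1/cos²(74.8°) = 1/0.2622² = 14.55.

14.5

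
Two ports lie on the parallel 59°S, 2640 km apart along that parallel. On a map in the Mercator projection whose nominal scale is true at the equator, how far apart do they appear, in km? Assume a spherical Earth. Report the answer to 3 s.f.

5130 km

Mercator is conformal, so the point scale is isotropic: h = k = sec φ = 1/cos φ.
Along the parallel, k = sec 59° = 1/0.5150 = 1.942.
Map distance = 2640 × 1.942 ≈ 5130 km.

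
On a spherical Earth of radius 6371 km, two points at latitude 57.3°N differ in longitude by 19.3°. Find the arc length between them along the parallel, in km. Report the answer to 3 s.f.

1160 km

Arc length along a parallel = R cos φ · Δλ (with Δλ in radians).
= 6371 × cos 57.3° × (19.3° × π/180) = 6371 × 0.5402 × 0.3368 ≈ 1160 km.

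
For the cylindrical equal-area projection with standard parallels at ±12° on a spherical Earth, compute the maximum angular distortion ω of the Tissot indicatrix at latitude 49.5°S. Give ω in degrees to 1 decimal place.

For cylindrical equal-area with standard parallel φ₀, h = cos φ / cos φ₀ and k = cos φ₀ / cos φ, so h·k = 1.
At 49.5°: h = 0.6640, k = 1.506; principal scales a = 1.506, b = 0.6640.
sin(ω/2) = (a − b)/(a + b) = 0.8422/2.170 = 0.3881, so ω = 2 arcsin(0.3881) ≈ 45.7°.

45.7°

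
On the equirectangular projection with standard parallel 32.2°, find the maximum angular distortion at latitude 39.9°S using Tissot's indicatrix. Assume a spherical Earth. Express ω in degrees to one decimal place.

The equidistant cylindrical projection with φ₀ = 32.2° has h = 1 (meridians true) and k = cos φ₀ / cos φ along parallels.
At 39.9°: h = 1.000, k = 1.103; principal scales a = 1.103, b = 1.000.
sin(ω/2) = (a − b)/(a + b) = 0.1030/2.103 = 0.04898, so ω = 2 arcsin(0.04898) ≈ 5.6°.

5.6°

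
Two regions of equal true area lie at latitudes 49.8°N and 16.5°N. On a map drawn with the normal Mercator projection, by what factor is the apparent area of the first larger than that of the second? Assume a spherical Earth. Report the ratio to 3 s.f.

On Mercator, area is exaggerated by sec²φ = 1/cos²φ.
At 49.8°: sec²(49.8°) = 1/0.6455² = 2.400.
At 16.5°: sec²(16.5°) = 1/0.9588² = 1.088.
Ratio = 2.400/1.088 = cos²(16.5°)/cos²(49.8°) ≈ 2.21.

2.21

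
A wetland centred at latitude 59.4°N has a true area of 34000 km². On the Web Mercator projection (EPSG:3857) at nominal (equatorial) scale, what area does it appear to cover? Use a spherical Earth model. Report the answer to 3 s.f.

131000 km²

For Mercator, h = k = sec φ (a conformal cylindrical projection has a single point scale, 1/cos φ).
Areal scale = k² = sec²φ = 1/cos²(59.4°) = 1/0.5090² = 3.859.
Apparent area = 34000 × 3.859 ≈ 131000 km².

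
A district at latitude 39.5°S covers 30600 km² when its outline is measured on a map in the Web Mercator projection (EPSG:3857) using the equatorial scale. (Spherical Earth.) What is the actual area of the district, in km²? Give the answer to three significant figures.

18200 km²

The Mercator projection is conformal; its linear scale factor is the same in every direction and equals sec φ = 1/cos φ.
Areal scale = k² = sec²φ = 1/cos²(39.5°) = 1/0.7716² = 1.680.
True area = apparent / (areal scale) = 30600 / 1.680 ≈ 18200 km².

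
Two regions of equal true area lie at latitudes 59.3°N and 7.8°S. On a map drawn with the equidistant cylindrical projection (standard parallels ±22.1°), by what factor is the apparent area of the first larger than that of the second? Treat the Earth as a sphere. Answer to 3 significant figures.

1.94

The equidistant cylindrical projection with φ₀ = 22.1° has h = 1 (meridians true) and k = cos φ₀ / cos φ along parallels.
Areal scale at 59.3°: h·k = 1.000 × 1.815 = 1.815.
Areal scale at 7.8°: h·k = 1.000 × 0.9352 = 0.9352.
Ratio = 1.815/0.9352 ≈ 1.94.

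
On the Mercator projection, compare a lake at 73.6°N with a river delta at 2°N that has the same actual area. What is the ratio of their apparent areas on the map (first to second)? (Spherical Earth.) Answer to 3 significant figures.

12.5

Mercator areal scale is sec²φ.
At 73.6°: sec²(73.6°) = 1/0.2823² = 12.54.
At 2°: sec²(2°) = 1/0.9994² = 1.001.
Ratio = 12.54/1.001 = cos²(2°)/cos²(73.6°) ≈ 12.5.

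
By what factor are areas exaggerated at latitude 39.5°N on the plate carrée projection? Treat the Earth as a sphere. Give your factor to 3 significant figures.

1.30

Plate carrée maps x = Rλ, y = Rφ. The meridian scale is h = 1 and the parallel scale is k = 1/cos φ = sec φ.
Areal scale = h·k = 1 × sec φ; at 39.5°, h = 1.000, k = 1.296, so h·k = 1.296.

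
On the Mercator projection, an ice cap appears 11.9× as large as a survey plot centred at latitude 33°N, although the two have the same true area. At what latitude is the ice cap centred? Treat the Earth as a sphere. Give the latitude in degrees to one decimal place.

On Mercator, (apparent₁)/(apparent₂) = sec²φ₁ / sec²φ₂ when true areas are equal.
cos²φ₂ / cos²φ₁ = 11.9  ⇒  cos φ₁ = cos 33° / √11.9 = 0.8387/3.450 = 0.2431.
φ₁ = arccos(0.2431) ≈ 75.9°.

75.9°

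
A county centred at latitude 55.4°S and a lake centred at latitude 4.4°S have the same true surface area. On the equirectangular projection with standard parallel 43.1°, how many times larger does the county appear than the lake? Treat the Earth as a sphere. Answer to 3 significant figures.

In the equirectangular projection with standard parallel φ₀ = 43.1° (x = Rλ cos φ₀, y = Rφ), meridians are true-scale (h = 1) and the parallel scale is k = cos φ₀ / cos φ.
Areal scale at 55.4°: h·k = 1.000 × 1.286 = 1.286.
Areal scale at 4.4°: h·k = 1.000 × 0.7323 = 0.7323.
Ratio = 1.286/0.7323 ≈ 1.76.

1.76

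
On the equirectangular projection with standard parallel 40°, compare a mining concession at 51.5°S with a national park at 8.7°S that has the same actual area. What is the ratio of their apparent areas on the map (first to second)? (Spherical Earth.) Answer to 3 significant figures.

In the equirectangular projection with standard parallel φ₀ = 40° (x = Rλ cos φ₀, y = Rφ), meridians are true-scale (h = 1) and the parallel scale is k = cos φ₀ / cos φ.
Areal scale at 51.5°: h·k = 1.000 × 1.231 = 1.231.
Areal scale at 8.7°: h·k = 1.000 × 0.7750 = 0.7750.
Ratio = 1.231/0.7750 ≈ 1.59.

1.59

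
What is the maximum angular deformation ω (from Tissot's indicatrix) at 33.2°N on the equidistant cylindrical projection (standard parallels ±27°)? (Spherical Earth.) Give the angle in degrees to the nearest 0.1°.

3.6°

The equidistant cylindrical projection with φ₀ = 27° has h = 1 (meridians true) and k = cos φ₀ / cos φ along parallels.
At 33.2°: h = 1.000, k = 1.065; principal scales a = 1.065, b = 1.000.
sin(ω/2) = (a − b)/(a + b) = 0.06482/2.065 = 0.03139, so ω = 2 arcsin(0.03139) ≈ 3.6°.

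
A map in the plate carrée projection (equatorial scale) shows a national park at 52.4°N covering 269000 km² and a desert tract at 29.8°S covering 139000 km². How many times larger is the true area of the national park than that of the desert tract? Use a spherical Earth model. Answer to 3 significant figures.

1.36

On the plate carrée, areal scale = h·k = 1 × sec φ, so true area = apparent × cos φ.
True area of national park: 269000 × cos(52.4°) = 269000 × 0.6101 = 164100 km².
True area of desert tract: 139000 × cos(29.8°) = 139000 × 0.8678 = 120600 km².
Ratio = 164100 / 120600 ≈ 1.36.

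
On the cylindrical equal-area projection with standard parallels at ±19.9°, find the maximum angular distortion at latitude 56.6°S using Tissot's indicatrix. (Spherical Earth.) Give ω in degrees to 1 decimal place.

58.6°

A cylindrical equal-area projection with standard parallel φ₀ has meridian scale h = cos φ / cos φ₀ and parallel scale k = cos φ₀ / cos φ (so areas are preserved, h·k = 1).
At 56.6°: h = 0.5854, k = 1.708; principal scales a = 1.708, b = 0.5854.
sin(ω/2) = (a − b)/(a + b) = 1.123/2.294 = 0.4895, so ω = 2 arcsin(0.4895) ≈ 58.6°.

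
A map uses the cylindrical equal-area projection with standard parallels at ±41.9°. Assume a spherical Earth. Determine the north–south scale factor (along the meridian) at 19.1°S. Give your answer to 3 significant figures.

1.27

Cylindrical equal-area (φ₀ = 41.9°): h = cos φ / cos 41.9° along meridians, k = cos 41.9° / cos φ along parallels; h·k = 1.
h = cos 19.1° / cos 41.9° = 0.9449/0.7443 = 1.270.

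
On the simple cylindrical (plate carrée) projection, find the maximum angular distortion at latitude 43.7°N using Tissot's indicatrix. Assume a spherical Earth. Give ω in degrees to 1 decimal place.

For the equirectangular projection with φ₀ = 0 (plate carrée), h = 1 along meridians and k = sec φ along parallels.
At 43.7°: h = 1.000, k = 1.383; principal scales a = 1.383, b = 1.000.
sin(ω/2) = (a − b)/(a + b) = 0.3832/2.383 = 0.1608, so ω = 2 arcsin(0.1608) ≈ 18.5°.

18.5°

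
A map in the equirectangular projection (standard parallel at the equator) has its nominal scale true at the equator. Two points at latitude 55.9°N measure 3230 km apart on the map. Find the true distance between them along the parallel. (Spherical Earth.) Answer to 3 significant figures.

In the plate carrée (x = Rλ, y = Rφ), meridians are true-scale (h = 1) and parallels are stretched by k = sec φ.
Along the parallel at 55.9°, map distances are exaggerated by k = sec 55.9° = 1.784.
True distance = 3230 / 1.784 = 3230 × cos 55.9° ≈ 1810 km.

1810 km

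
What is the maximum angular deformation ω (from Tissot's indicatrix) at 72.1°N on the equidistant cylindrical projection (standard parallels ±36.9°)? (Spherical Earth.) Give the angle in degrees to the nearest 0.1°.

52.8°

In the equirectangular projection with standard parallel φ₀ = 36.9° (x = Rλ cos φ₀, y = Rφ), meridians are true-scale (h = 1) and the parallel scale is k = cos φ₀ / cos φ.
At 72.1°: h = 1.000, k = 2.602; principal scales a = 2.602, b = 1.000.
sin(ω/2) = (a − b)/(a + b) = 1.602/3.602 = 0.4447, so ω = 2 arcsin(0.4447) ≈ 52.8°.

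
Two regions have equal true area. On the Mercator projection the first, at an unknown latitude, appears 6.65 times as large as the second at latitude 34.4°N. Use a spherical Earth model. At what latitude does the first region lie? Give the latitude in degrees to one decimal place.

71.3°

On Mercator, (apparent₁)/(apparent₂) = sec²φ₁ / sec²φ₂ when true areas are equal.
cos²φ₂ / cos²φ₁ = 6.65  ⇒  cos φ₁ = cos 34.4° / √6.65 = 0.8251/2.579 = 0.3200.
φ₁ = arccos(0.3200) ≈ 71.3°.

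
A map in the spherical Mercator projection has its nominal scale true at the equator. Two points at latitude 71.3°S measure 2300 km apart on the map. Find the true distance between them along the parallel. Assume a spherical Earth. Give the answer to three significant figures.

The Mercator projection is conformal; its linear scale factor is the same in every direction and equals sec φ = 1/cos φ.
Along the parallel at 71.3°, map distances are exaggerated by k = sec 71.3° = 3.119.
True distance = 2300 / 3.119 = 2300 × cos 71.3° ≈ 737 km.

737 km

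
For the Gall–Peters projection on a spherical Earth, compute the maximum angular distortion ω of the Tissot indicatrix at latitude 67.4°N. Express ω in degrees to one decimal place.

65.9°

The Gall–Peters projection is cylindrical equal-area with φ₀ = 45°. For cylindrical equal-area with standard parallel φ₀, h = cos φ / cos φ₀ and k = cos φ₀ / cos φ, so h·k = 1.
At 67.4°: h = 0.5435, k = 1.840; principal scales a = 1.840, b = 0.5435.
sin(ω/2) = (a − b)/(a + b) = 1.297/2.383 = 0.5440, so ω = 2 arcsin(0.5440) ≈ 65.9°.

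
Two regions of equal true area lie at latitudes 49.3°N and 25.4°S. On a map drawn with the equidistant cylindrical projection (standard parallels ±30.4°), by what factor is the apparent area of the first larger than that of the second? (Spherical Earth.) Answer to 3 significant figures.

In the equirectangular projection with standard parallel φ₀ = 30.4° (x = Rλ cos φ₀, y = Rφ), meridians are true-scale (h = 1) and the parallel scale is k = cos φ₀ / cos φ.
Areal scale at 49.3°: h·k = 1.000 × 1.323 = 1.323.
Areal scale at 25.4°: h·k = 1.000 × 0.9548 = 0.9548.
Ratio = 1.323/0.9548 ≈ 1.39.

1.39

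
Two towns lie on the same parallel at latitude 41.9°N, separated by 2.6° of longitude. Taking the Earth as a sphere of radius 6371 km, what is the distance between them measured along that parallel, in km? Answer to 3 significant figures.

Arc length along a parallel = R cos φ · Δλ (with Δλ in radians).
= 6371 × cos 41.9° × (2.6° × π/180) = 6371 × 0.7443 × 0.04538 ≈ 215 km.

215 km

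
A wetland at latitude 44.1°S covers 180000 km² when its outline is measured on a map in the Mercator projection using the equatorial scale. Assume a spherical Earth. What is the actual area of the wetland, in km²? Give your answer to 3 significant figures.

The Mercator projection is conformal; its linear scale factor is the same in every direction and equals sec φ = 1/cos φ.
Areal scale = k² = sec²φ = 1/cos²(44.1°) = 1/0.7181² = 1.939.
True area = apparent / (areal scale) = 180000 / 1.939 ≈ 92800 km².

92800 km²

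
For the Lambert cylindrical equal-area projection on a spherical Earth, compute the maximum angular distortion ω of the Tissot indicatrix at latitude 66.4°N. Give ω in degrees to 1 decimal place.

92.7°

The Lambert cylindrical equal-area projection is the cylindrical equal-area projection with its standard parallel at the equator (φ₀ = 0). A cylindrical equal-area projection with standard parallel φ₀ has meridian scale h = cos φ / cos φ₀ and parallel scale k = cos φ₀ / cos φ (so areas are preserved, h·k = 1).
At 66.4°: h = 0.4003, k = 2.498; principal scales a = 2.498, b = 0.4003.
sin(ω/2) = (a − b)/(a + b) = 2.097/2.898 = 0.7237, so ω = 2 arcsin(0.7237) ≈ 92.7°.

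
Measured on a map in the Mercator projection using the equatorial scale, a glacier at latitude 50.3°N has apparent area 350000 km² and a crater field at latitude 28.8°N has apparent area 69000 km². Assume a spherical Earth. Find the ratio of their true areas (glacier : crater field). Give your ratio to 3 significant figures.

2.70

On Mercator the areal scale is sec²φ, so true area = apparent × cos²φ.
True area of glacier: 350000 × cos²(50.3°) = 350000 × 0.4080 = 142800 km².
True area of crater field: 69000 × cos²(28.8°) = 69000 × 0.7679 = 52990 km².
Ratio = 142800 / 52990 ≈ 2.70.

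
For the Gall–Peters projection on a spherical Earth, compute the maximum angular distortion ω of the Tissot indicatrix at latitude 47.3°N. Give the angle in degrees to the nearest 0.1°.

4.8°

The Gall–Peters projection is cylindrical equal-area with φ₀ = 45°. A cylindrical equal-area projection with standard parallel φ₀ has meridian scale h = cos φ / cos φ₀ and parallel scale k = cos φ₀ / cos φ (so areas are preserved, h·k = 1).
At 47.3°: h = 0.9591, k = 1.043; principal scales a = 1.043, b = 0.9591.
sin(ω/2) = (a − b)/(a + b) = 0.08362/2.002 = 0.04177, so ω = 2 arcsin(0.04177) ≈ 4.8°.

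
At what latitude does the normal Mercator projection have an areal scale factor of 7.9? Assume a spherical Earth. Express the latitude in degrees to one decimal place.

Mercator areal scale is sec²φ.
sec²φ = 7.9  ⇒  cos²φ = 0.1266  ⇒  cos φ = 0.3558.
φ = arccos(0.3558) ≈ 69.2°.

69.2°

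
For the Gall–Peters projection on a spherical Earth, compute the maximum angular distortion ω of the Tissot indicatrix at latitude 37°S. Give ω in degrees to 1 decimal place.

The Gall–Peters projection is cylindrical equal-area with φ₀ = 45°. A cylindrical equal-area projection with standard parallel φ₀ has meridian scale h = cos φ / cos φ₀ and parallel scale k = cos φ₀ / cos φ (so areas are preserved, h·k = 1).
At 37°: h = 1.129, k = 0.8854; principal scales a = 1.129, b = 0.8854.
sin(ω/2) = (a − b)/(a + b) = 0.2440/2.015 = 0.1211, so ω = 2 arcsin(0.1211) ≈ 13.9°.

13.9°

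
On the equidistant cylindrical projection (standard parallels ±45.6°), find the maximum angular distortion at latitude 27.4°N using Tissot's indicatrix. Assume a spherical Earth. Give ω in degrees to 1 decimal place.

With standard parallel φ₀ = 45.6°, the equirectangular projection gives x = Rλ cos φ₀, y = Rφ, so h = 1 and k = cos 45.6° / cos φ.
At 27.4°: h = 1.000, k = 0.7881; principal scales a = 1.000, b = 0.7881.
sin(ω/2) = (a − b)/(a + b) = 0.2119/1.788 = 0.1185, so ω = 2 arcsin(0.1185) ≈ 13.6°.

13.6°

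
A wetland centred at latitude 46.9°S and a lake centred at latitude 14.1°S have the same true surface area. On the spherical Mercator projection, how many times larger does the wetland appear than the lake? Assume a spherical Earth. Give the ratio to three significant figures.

2.01

Mercator is conformal with k = sec φ, so areal scale = k² = sec²φ.
At 46.9°: sec²(46.9°) = 1/0.6833² = 2.142.
At 14.1°: sec²(14.1°) = 1/0.9699² = 1.063.
Ratio = 2.142/1.063 = cos²(14.1°)/cos²(46.9°) ≈ 2.01.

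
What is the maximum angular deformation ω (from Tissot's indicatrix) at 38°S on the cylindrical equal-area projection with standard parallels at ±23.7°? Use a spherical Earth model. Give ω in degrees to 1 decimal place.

For cylindrical equal-area with standard parallel φ₀, h = cos φ / cos φ₀ and k = cos φ₀ / cos φ, so h·k = 1.
At 38°: h = 0.8606, k = 1.162; principal scales a = 1.162, b = 0.8606.
sin(ω/2) = (a − b)/(a + b) = 0.3014/2.023 = 0.1490, so ω = 2 arcsin(0.1490) ≈ 17.1°.

17.1°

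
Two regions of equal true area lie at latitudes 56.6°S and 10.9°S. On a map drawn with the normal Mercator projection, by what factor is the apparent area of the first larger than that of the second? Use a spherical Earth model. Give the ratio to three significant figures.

3.18

On Mercator, area is exaggerated by sec²φ = 1/cos²φ.
At 56.6°: sec²(56.6°) = 1/0.5505² = 3.300.
At 10.9°: sec²(10.9°) = 1/0.9820² = 1.037.
Ratio = 3.300/1.037 = cos²(10.9°)/cos²(56.6°) ≈ 3.18.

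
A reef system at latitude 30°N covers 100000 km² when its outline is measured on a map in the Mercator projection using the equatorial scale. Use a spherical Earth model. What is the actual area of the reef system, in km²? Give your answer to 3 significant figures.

75000 km²

For Mercator, h = k = sec φ (a conformal cylindrical projection has a single point scale, 1/cos φ).
Areal scale = k² = sec²φ = 1/cos²(30°) = 1/0.8660² = 1.333.
True area = apparent / (areal scale) = 100000 / 1.333 ≈ 75000 km².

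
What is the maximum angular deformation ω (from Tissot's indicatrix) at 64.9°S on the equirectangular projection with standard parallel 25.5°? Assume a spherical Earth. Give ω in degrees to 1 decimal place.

42.3°

In the equirectangular projection with standard parallel φ₀ = 25.5° (x = Rλ cos φ₀, y = Rφ), meridians are true-scale (h = 1) and the parallel scale is k = cos φ₀ / cos φ.
At 64.9°: h = 1.000, k = 2.128; principal scales a = 2.128, b = 1.000.
sin(ω/2) = (a − b)/(a + b) = 1.128/3.128 = 0.3606, so ω = 2 arcsin(0.3606) ≈ 42.3°.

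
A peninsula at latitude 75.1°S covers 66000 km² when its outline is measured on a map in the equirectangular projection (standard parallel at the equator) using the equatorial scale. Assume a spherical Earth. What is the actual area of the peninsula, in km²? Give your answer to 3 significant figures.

17000 km²

Plate carrée maps x = Rλ, y = Rφ. The meridian scale is h = 1 and the parallel scale is k = 1/cos φ = sec φ.
Areal scale = h·k = 1 × sec φ; at 75.1°, h = 1.000, k = 3.889, so h·k = 3.889.
True area = apparent / (areal scale) = 66000 / 3.889 ≈ 17000 km².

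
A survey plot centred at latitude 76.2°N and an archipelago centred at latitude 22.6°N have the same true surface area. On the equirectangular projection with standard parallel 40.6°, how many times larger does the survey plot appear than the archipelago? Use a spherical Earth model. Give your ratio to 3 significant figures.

With standard parallel φ₀ = 40.6°, the equirectangular projection gives x = Rλ cos φ₀, y = Rφ, so h = 1 and k = cos 40.6° / cos φ.
Areal scale at 76.2°: h·k = 1.000 × 3.183 = 3.183.
Areal scale at 22.6°: h·k = 1.000 × 0.8224 = 0.8224.
Ratio = 3.183/0.8224 ≈ 3.87.

3.87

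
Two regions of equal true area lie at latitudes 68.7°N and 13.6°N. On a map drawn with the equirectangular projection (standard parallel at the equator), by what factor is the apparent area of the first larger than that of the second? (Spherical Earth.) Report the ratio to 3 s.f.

2.68

In the plate carrée (x = Rλ, y = Rφ), meridians are true-scale (h = 1) and parallels are stretched by k = sec φ.
Areal scale at 68.7°: h·k = 1.000 × 2.753 = 2.753.
Areal scale at 13.6°: h·k = 1.000 × 1.029 = 1.029.
Ratio = 2.753/1.029 ≈ 2.68.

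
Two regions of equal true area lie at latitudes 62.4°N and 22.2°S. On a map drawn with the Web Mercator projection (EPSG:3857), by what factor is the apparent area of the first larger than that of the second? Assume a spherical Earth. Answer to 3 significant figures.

3.99

Mercator is conformal with k = sec φ, so areal scale = k² = sec²φ.
At 62.4°: sec²(62.4°) = 1/0.4633² = 4.659.
At 22.2°: sec²(22.2°) = 1/0.9259² = 1.167.
Ratio = 4.659/1.167 = cos²(22.2°)/cos²(62.4°) ≈ 3.99.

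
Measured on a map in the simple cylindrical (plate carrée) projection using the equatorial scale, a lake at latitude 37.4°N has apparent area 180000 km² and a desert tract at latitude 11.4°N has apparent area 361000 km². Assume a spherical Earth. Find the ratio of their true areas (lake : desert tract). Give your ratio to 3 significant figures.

0.404

On the plate carrée, areal scale = h·k = 1 × sec φ, so true area = apparent × cos φ.
True area of lake: 180000 × cos(37.4°) = 180000 × 0.7944 = 143000 km².
True area of desert tract: 361000 × cos(11.4°) = 361000 × 0.9803 = 353900 km².
Ratio = 143000 / 353900 ≈ 0.404.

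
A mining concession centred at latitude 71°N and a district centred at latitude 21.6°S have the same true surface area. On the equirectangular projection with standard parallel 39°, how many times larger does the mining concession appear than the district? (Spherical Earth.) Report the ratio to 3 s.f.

In the equirectangular projection with standard parallel φ₀ = 39° (x = Rλ cos φ₀, y = Rφ), meridians are true-scale (h = 1) and the parallel scale is k = cos φ₀ / cos φ.
Areal scale at 71°: h·k = 1.000 × 2.387 = 2.387.
Areal scale at 21.6°: h·k = 1.000 × 0.8358 = 0.8358.
Ratio = 2.387/0.8358 ≈ 2.86.

2.86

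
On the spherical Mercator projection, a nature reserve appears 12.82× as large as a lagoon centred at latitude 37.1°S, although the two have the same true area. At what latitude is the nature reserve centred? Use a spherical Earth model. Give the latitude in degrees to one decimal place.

77.1°

For equal true areas on Mercator, apparent areas scale as sec²φ, so the ratio is cos²φ₂ / cos²φ₁.
cos²φ₂ / cos²φ₁ = 12.82  ⇒  cos φ₁ = cos 37.1° / √12.82 = 0.7976/3.581 = 0.2228.
φ₁ = arccos(0.2228) ≈ 77.1°.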